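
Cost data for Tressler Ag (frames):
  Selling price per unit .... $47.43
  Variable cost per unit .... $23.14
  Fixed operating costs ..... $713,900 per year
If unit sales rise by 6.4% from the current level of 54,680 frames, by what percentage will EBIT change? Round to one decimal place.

Contribution at this volume is 54,680 × $24.29 = $1,328,177.20.
Subtracting fixed costs: EBIT = $1,328,177.20 − $713,900 = $614,277.20.
So DOL = total CM / EBIT = $1,328,177.20 / $614,277.20 = 2.1622.
Operating income changes by 2.1622 × +6.4% = +13.8%.

+13.8%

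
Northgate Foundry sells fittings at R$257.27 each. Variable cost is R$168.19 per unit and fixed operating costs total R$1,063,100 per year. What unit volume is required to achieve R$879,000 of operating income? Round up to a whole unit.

Unit CM = price − variable cost = R$257.27 − R$168.19 = R$89.08.
Required volume = (fixed costs + target profit) ÷ CM = (R$1,063,100 + R$879,000) ÷ R$89.08 = 21,801.75, so 21,802 fittings.

21,802 fittings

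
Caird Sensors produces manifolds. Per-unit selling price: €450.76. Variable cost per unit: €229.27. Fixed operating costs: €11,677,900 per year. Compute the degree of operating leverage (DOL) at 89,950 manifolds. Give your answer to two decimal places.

Contribution at this volume is 89,950 × €221.49 = €19,923,025.50.
Subtracting fixed costs: EBIT = €19,923,025.50 − €11,677,900 = €8,245,125.50.
Degree of operating leverage = €19,923,025.50 / €8,245,125.50 = 2.4163.

2.42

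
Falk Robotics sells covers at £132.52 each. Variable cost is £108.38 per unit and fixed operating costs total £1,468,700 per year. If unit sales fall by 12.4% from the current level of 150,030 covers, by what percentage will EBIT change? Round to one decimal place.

Total contribution margin = 150,030 × £24.14 = £3,621,724.20.
Operating income = contribution − fixed costs = £3,621,724.20 − £1,468,700 = £2,153,024.20.
So DOL = total CM / EBIT = £3,621,724.20 / £2,153,024.20 = 1.6822.
So EBIT moves 1.6822 × (-12.4%) = -20.9%.

-20.9%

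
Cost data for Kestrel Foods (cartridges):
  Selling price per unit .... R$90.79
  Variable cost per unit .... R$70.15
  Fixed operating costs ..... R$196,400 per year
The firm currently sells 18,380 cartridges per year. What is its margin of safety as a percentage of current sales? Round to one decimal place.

48.2%

Contribution margin per unit = R$90.79 − R$70.15 = R$20.64. Break-even units = R$196,400 ÷ R$20.64 = 9,515.50; break-even revenue = 9,515.50 × R$90.79 = R$863,912.60.
Actual sales revenue = 18,380 × R$90.79 = R$1,668,720.20.
Margin of safety = (R$1,668,720.20 − R$863,912.60) ÷ R$1,668,720.20 = 48.2%.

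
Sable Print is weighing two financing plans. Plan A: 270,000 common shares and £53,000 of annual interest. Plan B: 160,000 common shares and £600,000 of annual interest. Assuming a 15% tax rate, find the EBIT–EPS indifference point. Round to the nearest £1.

£1,395,636

Set EPS_A = EPS_B: (EBIT − £53,000)(1 − 0.15) ÷ 270,000 = (EBIT − £600,000)(1 − 0.15) ÷ 160,000.
Cancelling (1 − t) and cross-multiplying: 160,000·(EBIT − 53,000) = 270,000·(EBIT − 600,000).
Solving, EBIT = (600,000·270,000 − 53,000·160,000) / (270,000 − 160,000) = 153,520,000,000 / 110,000 = 1,395,636.36.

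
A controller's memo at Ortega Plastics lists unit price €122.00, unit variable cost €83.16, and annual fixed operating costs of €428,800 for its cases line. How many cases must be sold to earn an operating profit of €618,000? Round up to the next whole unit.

Contribution margin per unit = €122.00 − €83.16 = €38.84.
Units = (FC + target) / CM = (€428,800 + €618,000) / €38.84 = 26,951.60, so 26,952 cases.

26,952 cases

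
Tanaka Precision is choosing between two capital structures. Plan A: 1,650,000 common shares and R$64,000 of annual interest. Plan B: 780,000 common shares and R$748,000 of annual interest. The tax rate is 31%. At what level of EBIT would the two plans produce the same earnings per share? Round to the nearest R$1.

R$1,361,241

Set EPS_A = EPS_B: (EBIT − R$64,000)(1 − 0.31) ÷ 1,650,000 = (EBIT − R$748,000)(1 − 0.31) ÷ 780,000.
The (1 − t) factor cancels: (EBIT − 64,000) × 780,000 = (EBIT − 748,000) × 1,650,000.
Solving, EBIT = (748,000·1,650,000 − 64,000·780,000) / (1,650,000 − 780,000) = 1,184,280,000,000 / 870,000 = 1,361,241.38.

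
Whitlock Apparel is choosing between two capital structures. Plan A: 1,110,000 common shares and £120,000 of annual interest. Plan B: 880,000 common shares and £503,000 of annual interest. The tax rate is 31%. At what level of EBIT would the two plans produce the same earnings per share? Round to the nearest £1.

£1,968,391

Set EPS_A = EPS_B: (EBIT − £120,000)(1 − 0.31) ÷ 1,110,000 = (EBIT − £503,000)(1 − 0.31) ÷ 880,000.
Cancelling (1 − t) and cross-multiplying: 880,000·(EBIT − 120,000) = 1,110,000·(EBIT − 503,000).
EBIT × (1,110,000 − 880,000) = 503,000 × 1,110,000 − 120,000 × 880,000 = 452,730,000,000, so EBIT = 452,730,000,000 ÷ 230,000 = 1,968,391.30.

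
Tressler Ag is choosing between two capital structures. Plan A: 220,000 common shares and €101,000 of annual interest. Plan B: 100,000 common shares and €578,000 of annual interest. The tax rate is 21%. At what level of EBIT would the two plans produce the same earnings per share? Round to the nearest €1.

Set EPS_A = EPS_B: (EBIT − €101,000)(1 − 0.21) ÷ 220,000 = (EBIT − €578,000)(1 − 0.21) ÷ 100,000.
Cancelling (1 − t) and cross-multiplying: 100,000·(EBIT − 101,000) = 220,000·(EBIT − 578,000).
EBIT × (220,000 − 100,000) = 578,000 × 220,000 − 101,000 × 100,000 = 117,060,000,000, so EBIT = 117,060,000,000 ÷ 120,000 = 975,500.00.

€975,500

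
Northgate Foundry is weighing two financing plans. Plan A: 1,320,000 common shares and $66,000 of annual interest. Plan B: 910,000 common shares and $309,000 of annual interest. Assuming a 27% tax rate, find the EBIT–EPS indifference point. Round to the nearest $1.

$848,341

At indifference, (EBIT − 66,000)(1 − t)/1,320,000 = (EBIT − 309,000)(1 − t)/910,000.
Cancelling (1 − t) and cross-multiplying: 910,000·(EBIT − 66,000) = 1,320,000·(EBIT − 309,000).
EBIT × (1,320,000 − 910,000) = 309,000 × 1,320,000 − 66,000 × 910,000 = 347,820,000,000, so EBIT = 347,820,000,000 ÷ 410,000 = 848,341.46.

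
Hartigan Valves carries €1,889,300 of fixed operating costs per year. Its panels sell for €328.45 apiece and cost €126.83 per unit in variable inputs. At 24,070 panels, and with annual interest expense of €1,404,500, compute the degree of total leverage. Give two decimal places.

Contribution at this volume is 24,070 × €201.62 = €4,852,993.40.
EBIT = €4,852,993.40 − €1,889,300 = €2,963,693.40. Interest = €1,404,500.00, so EBIT − I = €1,559,193.40.
Degree of total leverage = total CM / (EBIT − interest) = €4,852,993.40 / €1,559,193.40 = 3.1125.

3.11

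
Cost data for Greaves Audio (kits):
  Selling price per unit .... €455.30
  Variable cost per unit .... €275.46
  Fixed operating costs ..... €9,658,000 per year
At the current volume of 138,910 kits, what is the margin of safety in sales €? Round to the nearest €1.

€38,794,614

Each unit contributes €455.30 − €275.46 = €179.84. Break-even units = €9,658,000 ÷ €179.84 = 53,703.29; break-even revenue = 53,703.29 × €455.30 = €24,451,108.76.
Current sales = 138,910 × €455.30 = €63,245,723.00.
Margin of safety = €63,245,723.00 − €24,451,108.76 = €38,794,614.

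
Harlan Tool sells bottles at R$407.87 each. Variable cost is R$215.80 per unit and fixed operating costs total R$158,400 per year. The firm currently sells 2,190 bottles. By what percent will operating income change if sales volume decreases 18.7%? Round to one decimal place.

-30.0%

Contribution at this volume is 2,190 × R$192.07 = R$420,633.30.
EBIT = R$420,633.30 − R$158,400 = R$262,233.30.
So DOL = total CM / EBIT = R$420,633.30 / R$262,233.30 = 1.6040.
%ΔEBIT = DOL × %ΔSales = 1.6040 × -18.7% = -30.0%.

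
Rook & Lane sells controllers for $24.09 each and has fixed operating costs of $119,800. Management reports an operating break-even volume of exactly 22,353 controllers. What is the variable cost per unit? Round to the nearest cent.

At break-even, FC = Q × (P − VC), so P − VC = $119,800 ÷ 22,353 = $5.3595.
Hence VC = price − CM = $24.09 − $5.3595 = $18.73.

$18.73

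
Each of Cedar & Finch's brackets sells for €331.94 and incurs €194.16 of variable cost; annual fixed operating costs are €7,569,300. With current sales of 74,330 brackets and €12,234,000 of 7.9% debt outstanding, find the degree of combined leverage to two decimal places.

Total contribution margin = 74,330 × €137.78 = €10,241,187.40.
Subtracting fixed costs: EBIT = €10,241,187.40 − €7,569,300 = €2,671,887.40. Interest = €966,486.00, so EBIT − I = €1,705,401.40.
Degree of total leverage = total CM / (EBIT − interest) = €10,241,187.40 / €1,705,401.40 = 6.0051.

6.01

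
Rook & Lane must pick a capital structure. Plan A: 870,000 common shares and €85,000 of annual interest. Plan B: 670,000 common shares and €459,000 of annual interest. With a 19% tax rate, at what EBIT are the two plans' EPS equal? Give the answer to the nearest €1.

€1,711,900

At indifference, (EBIT − 85,000)(1 − t)/870,000 = (EBIT − 459,000)(1 − t)/670,000.
Cancelling (1 − t) and cross-multiplying: 670,000·(EBIT − 85,000) = 870,000·(EBIT − 459,000).
EBIT × (870,000 − 670,000) = 459,000 × 870,000 − 85,000 × 670,000 = 342,380,000,000, so EBIT = 342,380,000,000 ÷ 200,000 = 1,711,900.00.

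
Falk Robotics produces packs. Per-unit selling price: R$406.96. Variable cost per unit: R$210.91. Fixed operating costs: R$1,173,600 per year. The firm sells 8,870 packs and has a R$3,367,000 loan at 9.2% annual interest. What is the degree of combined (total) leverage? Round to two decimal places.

Total contribution margin = 8,870 × R$196.05 = R$1,738,963.50.
Operating income = contribution − fixed costs = R$1,738,963.50 − R$1,173,600 = R$565,363.50. Interest = R$309,764.00, so EBIT − I = R$255,599.50.
DCL = contribution ÷ (EBIT − I) = R$1,738,963.50 ÷ R$255,599.50 = 6.8035.

6.80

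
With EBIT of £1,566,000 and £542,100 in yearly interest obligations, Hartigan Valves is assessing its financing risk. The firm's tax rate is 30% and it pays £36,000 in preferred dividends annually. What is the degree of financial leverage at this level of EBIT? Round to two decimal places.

Interest = £542,100.00.
Preferred dividends grossed up pre-tax: £36,000 / (1 − 0.30) = £51,428.57.
DFL = EBIT ÷ [EBIT − I − D_p/(1−t)] = £1,566,000 ÷ [£1,566,000 − £542,100.00 − £51,428.57] = £1,566,000 ÷ £972,471.43 = 1.6103.

1.61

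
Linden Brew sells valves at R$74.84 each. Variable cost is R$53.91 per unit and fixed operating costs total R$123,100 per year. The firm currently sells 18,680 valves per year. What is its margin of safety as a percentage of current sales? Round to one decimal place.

68.5%

Contribution margin per unit = R$74.84 − R$53.91 = R$20.93. Break-even units = R$123,100 ÷ R$20.93 = 5,881.51; break-even revenue = 5,881.51 × R$74.84 = R$440,172.19.
Current sales = 18,680 × R$74.84 = R$1,398,011.20.
Margin of safety = (R$1,398,011.20 − R$440,172.19) ÷ R$1,398,011.20 = 68.5%.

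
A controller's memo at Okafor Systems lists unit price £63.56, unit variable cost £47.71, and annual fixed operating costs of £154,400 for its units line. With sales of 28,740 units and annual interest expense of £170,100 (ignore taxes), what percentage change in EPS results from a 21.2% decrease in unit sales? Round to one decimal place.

At 28,740 units, contribution = 28,740 × £15.85 = £455,529.00.
EBIT = £455,529.00 − £154,400 = £301,129.00.
Interest = £170,100.00, so EBIT − I = £131,029.00.
DCL = total CM / (EBIT − I) = £455,529.00 / £131,029.00 = 3.4766.
EPS therefore changes by 3.4766 × (-21.2%) = -73.7%.

-73.7%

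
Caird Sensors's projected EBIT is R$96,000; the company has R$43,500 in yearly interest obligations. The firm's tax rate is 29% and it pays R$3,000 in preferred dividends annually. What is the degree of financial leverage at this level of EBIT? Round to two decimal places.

Interest = R$43,500.00.
Preferred dividends grossed up pre-tax: R$3,000 / (1 − 0.29) = R$4,225.35.
DFL = EBIT ÷ [EBIT − I − D_p/(1−t)] = R$96,000 ÷ [R$96,000 − R$43,500.00 − R$4,225.35] = R$96,000 ÷ R$48,274.65 = 1.9886.

1.99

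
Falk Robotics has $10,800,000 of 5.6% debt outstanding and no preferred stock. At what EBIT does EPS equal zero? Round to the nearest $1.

Annual interest = 5.6% × $10,800,000 = $604,800.00.
With no preferred dividends, EPS = 0 when EBIT exactly covers interest, so the financial break-even EBIT is $604,800.00.

$604,800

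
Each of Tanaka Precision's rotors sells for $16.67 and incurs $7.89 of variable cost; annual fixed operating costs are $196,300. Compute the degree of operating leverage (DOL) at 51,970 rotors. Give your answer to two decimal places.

At 51,970 units, contribution = 51,970 × $8.78 = $456,296.60.
Subtracting fixed costs: EBIT = $456,296.60 − $196,300 = $259,996.60.
DOL = contribution ÷ EBIT = $456,296.60 ÷ $259,996.60 = 1.7550.

1.76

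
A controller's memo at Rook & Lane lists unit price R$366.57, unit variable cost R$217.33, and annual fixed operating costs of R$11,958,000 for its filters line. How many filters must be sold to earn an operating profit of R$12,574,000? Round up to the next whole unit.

Unit CM = price − variable cost = R$366.57 − R$217.33 = R$149.24.
Required volume = (fixed costs + target profit) ÷ CM = (R$11,958,000 + R$12,574,000) ÷ R$149.24 = 164,379.52, so 164,380 filters.

164,380 filters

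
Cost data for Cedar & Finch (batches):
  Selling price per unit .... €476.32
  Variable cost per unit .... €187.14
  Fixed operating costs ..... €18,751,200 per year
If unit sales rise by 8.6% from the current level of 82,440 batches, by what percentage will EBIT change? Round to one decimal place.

Total contribution margin = 82,440 × €289.18 = €23,839,999.20.
Operating income = contribution − fixed costs = €23,839,999.20 − €18,751,200 = €5,088,799.20.
Degree of operating leverage = €23,839,999.20 / €5,088,799.20 = 4.6848.
Operating income changes by 4.6848 × +8.6% = +40.3%.

+40.3%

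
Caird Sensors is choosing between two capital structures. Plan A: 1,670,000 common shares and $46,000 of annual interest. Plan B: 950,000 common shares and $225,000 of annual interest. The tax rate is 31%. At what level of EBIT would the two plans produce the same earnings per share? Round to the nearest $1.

$461,181

Set EPS_A = EPS_B: (EBIT − $46,000)(1 − 0.31) ÷ 1,670,000 = (EBIT − $225,000)(1 − 0.31) ÷ 950,000.
The (1 − t) factor cancels: (EBIT − 46,000) × 950,000 = (EBIT − 225,000) × 1,670,000.
Solving, EBIT = (225,000·1,670,000 − 46,000·950,000) / (1,670,000 − 950,000) = 332,050,000,000 / 720,000 = 461,180.56.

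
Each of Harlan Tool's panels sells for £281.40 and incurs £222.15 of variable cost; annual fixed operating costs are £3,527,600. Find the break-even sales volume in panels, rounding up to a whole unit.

59,538 panels

Contribution margin per unit = £281.40 − £222.15 = £59.25.
Break-even Q = £3,527,600 / £59.25 = 59,537.55 → 59,538 panels.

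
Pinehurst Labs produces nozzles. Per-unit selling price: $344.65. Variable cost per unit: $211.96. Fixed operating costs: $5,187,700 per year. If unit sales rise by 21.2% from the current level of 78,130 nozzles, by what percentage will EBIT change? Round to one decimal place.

+42.4%

At 78,130 units, contribution = 78,130 × $132.69 = $10,367,069.70.
EBIT = $10,367,069.70 − $5,187,700 = $5,179,369.70.
Degree of operating leverage = $10,367,069.70 / $5,179,369.70 = 2.0016.
So EBIT moves 2.0016 × (+21.2%) = +42.4%.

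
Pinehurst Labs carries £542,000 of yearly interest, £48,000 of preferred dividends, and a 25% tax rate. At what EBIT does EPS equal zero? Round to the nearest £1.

Grossing the preferred dividend up to pre-tax terms: £48,000 / (1 − 0.25) = £64,000.00.
EPS = 0 when EBIT covers interest plus the pre-tax preferred burden: £542,000 + £64,000.00 = £606,000.00.

£606,000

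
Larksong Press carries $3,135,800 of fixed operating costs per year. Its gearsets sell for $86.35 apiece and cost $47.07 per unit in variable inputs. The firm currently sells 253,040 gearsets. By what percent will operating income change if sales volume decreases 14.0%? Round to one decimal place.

-20.5%

At 253,040 units, contribution = 253,040 × $39.28 = $9,939,411.20.
Operating income = contribution − fixed costs = $9,939,411.20 − $3,135,800 = $6,803,611.20.
DOL = contribution ÷ EBIT = $9,939,411.20 ÷ $6,803,611.20 = 1.4609.
Operating income changes by 1.4609 × -14.0% = -20.5%.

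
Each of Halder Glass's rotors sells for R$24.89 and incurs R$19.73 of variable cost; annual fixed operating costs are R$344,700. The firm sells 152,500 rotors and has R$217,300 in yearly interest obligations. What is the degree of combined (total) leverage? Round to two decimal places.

3.50

Contribution at this volume is 152,500 × R$5.16 = R$786,900.00.
Subtracting fixed costs: EBIT = R$786,900.00 − R$344,700 = R$442,200.00. Interest = R$217,300.00.
DOL = R$786,900.00 ÷ R$442,200.00 = 1.7795; DFL = R$442,200.00 ÷ R$224,900.00 = 1.9662.
Combined leverage = 1.7795 × 1.9662 = 3.4989.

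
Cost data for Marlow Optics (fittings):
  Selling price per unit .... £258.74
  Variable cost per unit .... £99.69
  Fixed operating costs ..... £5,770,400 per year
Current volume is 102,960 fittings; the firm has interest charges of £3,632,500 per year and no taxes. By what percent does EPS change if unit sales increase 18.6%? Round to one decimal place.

+43.7%

Contribution at this volume is 102,960 × £159.05 = £16,375,788.00.
Subtracting fixed costs: EBIT = £16,375,788.00 − £5,770,400 = £10,605,388.00.
After interest of £3,632,500.00, pre-tax earnings = £6,972,888.00.
DCL = total CM / (EBIT − I) = £16,375,788.00 / £6,972,888.00 = 2.3485.
EPS therefore changes by 2.3485 × (+18.6%) = +43.7%.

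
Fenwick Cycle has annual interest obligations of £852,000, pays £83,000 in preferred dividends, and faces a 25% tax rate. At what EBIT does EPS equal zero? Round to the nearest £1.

Grossing the preferred dividend up to pre-tax terms: £83,000 / (1 − 0.25) = £110,666.67.
EPS = 0 when EBIT covers interest plus the pre-tax preferred burden: £852,000 + £110,666.67 = £962,666.67.

£962,667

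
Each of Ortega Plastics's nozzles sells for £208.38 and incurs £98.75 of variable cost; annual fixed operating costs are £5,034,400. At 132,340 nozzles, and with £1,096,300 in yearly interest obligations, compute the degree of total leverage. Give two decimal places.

At 132,340 units, contribution = 132,340 × £109.63 = £14,508,434.20.
Subtracting fixed costs: EBIT = £14,508,434.20 − £5,034,400 = £9,474,034.20. Interest = £1,096,300.00.
DOL = £14,508,434.20 ÷ £9,474,034.20 = 1.5314; DFL = £9,474,034.20 ÷ £8,377,734.20 = 1.1309.
DCL = DOL × DFL = 1.5314 × 1.1309 = 1.7319.

1.73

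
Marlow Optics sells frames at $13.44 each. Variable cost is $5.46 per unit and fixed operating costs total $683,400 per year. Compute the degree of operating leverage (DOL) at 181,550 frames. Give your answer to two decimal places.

Total contribution margin = 181,550 × $7.98 = $1,448,769.00.
Operating income = contribution − fixed costs = $1,448,769.00 − $683,400 = $765,369.00.
Degree of operating leverage = $1,448,769.00 / $765,369.00 = 1.8929.

1.89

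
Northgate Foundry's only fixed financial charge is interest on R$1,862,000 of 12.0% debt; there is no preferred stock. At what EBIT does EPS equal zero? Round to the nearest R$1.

R$223,440

Annual interest = 12.0% × R$1,862,000 = R$223,440.00.
Without preferred stock the financial break-even is simply EBIT = interest = R$223,440.00.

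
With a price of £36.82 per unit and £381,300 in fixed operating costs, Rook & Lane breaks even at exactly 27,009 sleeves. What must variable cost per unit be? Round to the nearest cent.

£22.70

At break-even, FC = Q × (P − VC), so P − VC = £381,300 ÷ 27,009 = £14.1175.
Variable cost per unit = £36.82 − £14.1175 = £22.70.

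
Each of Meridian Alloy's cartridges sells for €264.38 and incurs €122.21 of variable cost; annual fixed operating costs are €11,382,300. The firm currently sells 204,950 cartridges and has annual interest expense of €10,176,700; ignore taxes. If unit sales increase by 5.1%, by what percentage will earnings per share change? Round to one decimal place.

+19.6%

At 204,950 units, contribution = 204,950 × €142.17 = €29,137,741.50.
Subtracting fixed costs: EBIT = €29,137,741.50 − €11,382,300 = €17,755,441.50.
After interest of €10,176,700.00, pre-tax earnings = €7,578,741.50.
DCL = total CM / (EBIT − I) = €29,137,741.50 / €7,578,741.50 = 3.8447.
EPS therefore changes by 3.8447 × (+5.1%) = +19.6%.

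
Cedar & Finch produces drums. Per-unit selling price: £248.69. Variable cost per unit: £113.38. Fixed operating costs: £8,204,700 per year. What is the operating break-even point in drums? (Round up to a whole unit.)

Each unit contributes £248.69 − £113.38 = £135.31.
Break-even volume = fixed costs ÷ CM per unit = £8,204,700 ÷ £135.31 = 60,636.32, so 60,637 drums.

60,637 drums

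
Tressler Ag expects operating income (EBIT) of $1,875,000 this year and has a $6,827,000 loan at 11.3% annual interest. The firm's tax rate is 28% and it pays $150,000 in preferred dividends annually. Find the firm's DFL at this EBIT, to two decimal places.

Interest = $771,451.00.
Pre-tax preferred-dividend burden = $150,000 ÷ (1 − 0.28) = $208,333.33.
DFL = EBIT ÷ [EBIT − I − D_p/(1−t)] = $1,875,000 ÷ [$1,875,000 − $771,451.00 − $208,333.33] = $1,875,000 ÷ $895,215.67 = 2.0945.

2.09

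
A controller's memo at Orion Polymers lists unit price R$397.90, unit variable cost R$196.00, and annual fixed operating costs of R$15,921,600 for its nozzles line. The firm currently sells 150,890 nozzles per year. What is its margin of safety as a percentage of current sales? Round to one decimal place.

47.7%

Unit CM = price − variable cost = R$397.90 − R$196.00 = R$201.90. Break-even units = R$15,921,600 ÷ R$201.90 = 78,858.84; break-even revenue = 78,858.84 × R$397.90 = R$31,377,932.84.
Current sales = 150,890 × R$397.90 = R$60,039,131.00.
Margin of safety = (R$60,039,131.00 − R$31,377,932.84) ÷ R$60,039,131.00 = 47.7%.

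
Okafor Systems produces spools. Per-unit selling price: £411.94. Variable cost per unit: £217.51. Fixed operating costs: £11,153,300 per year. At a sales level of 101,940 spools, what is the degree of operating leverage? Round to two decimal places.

2.29

At 101,940 units, contribution = 101,940 × £194.43 = £19,820,194.20.
EBIT = £19,820,194.20 − £11,153,300 = £8,666,894.20.
DOL = contribution ÷ EBIT = £19,820,194.20 ÷ £8,666,894.20 = 2.2869.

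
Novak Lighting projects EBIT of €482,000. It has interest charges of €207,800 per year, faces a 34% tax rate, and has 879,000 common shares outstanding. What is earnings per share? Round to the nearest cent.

Pre-tax income = €482,000 − €207,800.00 = €274,200.00.
After tax at 34%: net income = €274,200.00 × 0.66 = €180,972.00.
Per share: €180,972.00 / 879,000 shares = €0.21.

€0.21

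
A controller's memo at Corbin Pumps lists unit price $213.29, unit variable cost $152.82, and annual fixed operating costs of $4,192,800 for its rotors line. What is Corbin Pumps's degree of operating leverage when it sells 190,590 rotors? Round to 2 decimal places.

1.57

Total contribution margin = 190,590 × $60.47 = $11,524,977.30.
EBIT = $11,524,977.30 − $4,192,800 = $7,332,177.30.
DOL = contribution ÷ EBIT = $11,524,977.30 ÷ $7,332,177.30 = 1.5718.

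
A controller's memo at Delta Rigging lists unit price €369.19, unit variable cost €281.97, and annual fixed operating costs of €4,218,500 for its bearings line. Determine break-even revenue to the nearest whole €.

CM per unit = €369.19 − €281.97 = €87.22; CM ratio = €87.22 / €369.19 = 0.2362.
Break-even revenue = fixed costs × price ÷ CM = €4,218,500 × €369.19 ÷ €87.22 = €17,856,318.

€17,856,318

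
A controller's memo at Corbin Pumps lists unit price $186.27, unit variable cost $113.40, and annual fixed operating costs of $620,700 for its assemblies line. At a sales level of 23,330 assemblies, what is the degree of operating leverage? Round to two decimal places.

At 23,330 units, contribution = 23,330 × $72.87 = $1,700,057.10.
EBIT = $1,700,057.10 − $620,700 = $1,079,357.10.
DOL = contribution ÷ EBIT = $1,700,057.10 ÷ $1,079,357.10 = 1.5751.

1.58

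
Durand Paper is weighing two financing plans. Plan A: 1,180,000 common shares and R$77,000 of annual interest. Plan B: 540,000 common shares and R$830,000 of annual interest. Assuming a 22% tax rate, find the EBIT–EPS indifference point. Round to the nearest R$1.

R$1,465,344

Set EPS_A = EPS_B: (EBIT − R$77,000)(1 − 0.22) ÷ 1,180,000 = (EBIT − R$830,000)(1 − 0.22) ÷ 540,000.
Cancelling (1 − t) and cross-multiplying: 540,000·(EBIT − 77,000) = 1,180,000·(EBIT − 830,000).
EBIT × (1,180,000 − 540,000) = 830,000 × 1,180,000 − 77,000 × 540,000 = 937,820,000,000, so EBIT = 937,820,000,000 ÷ 640,000 = 1,465,343.75.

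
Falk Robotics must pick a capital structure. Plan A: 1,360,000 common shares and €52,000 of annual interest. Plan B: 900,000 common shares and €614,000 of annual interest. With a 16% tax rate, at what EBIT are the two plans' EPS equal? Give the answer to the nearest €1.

€1,713,565

Set EPS_A = EPS_B: (EBIT − €52,000)(1 − 0.16) ÷ 1,360,000 = (EBIT − €614,000)(1 − 0.16) ÷ 900,000.
The (1 − t) factor cancels: (EBIT − 52,000) × 900,000 = (EBIT − 614,000) × 1,360,000.
Solving, EBIT = (614,000·1,360,000 − 52,000·900,000) / (1,360,000 − 900,000) = 788,240,000,000 / 460,000 = 1,713,565.22.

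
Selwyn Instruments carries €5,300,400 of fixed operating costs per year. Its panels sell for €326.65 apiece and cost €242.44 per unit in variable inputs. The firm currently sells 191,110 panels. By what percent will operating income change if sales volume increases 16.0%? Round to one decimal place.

+23.9%

Contribution at this volume is 191,110 × €84.21 = €16,093,373.10.
Subtracting fixed costs: EBIT = €16,093,373.10 − €5,300,400 = €10,792,973.10.
DOL = contribution ÷ EBIT = €16,093,373.10 ÷ €10,792,973.10 = 1.4911.
So EBIT moves 1.4911 × (+16.0%) = +23.9%.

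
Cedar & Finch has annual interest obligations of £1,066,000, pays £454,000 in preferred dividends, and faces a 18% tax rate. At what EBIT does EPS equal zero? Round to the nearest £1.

Preferred dividends are paid after tax, so their pre-tax equivalent is £454,000 ÷ (1 − 0.18) = £553,658.54.
Financial break-even EBIT = interest + D_p ÷ (1 − t) = £1,066,000 + £553,658.54 = £1,619,658.54.

£1,619,659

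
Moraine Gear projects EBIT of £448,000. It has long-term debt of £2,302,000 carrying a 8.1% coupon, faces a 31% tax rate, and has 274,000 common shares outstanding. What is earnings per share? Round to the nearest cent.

Interest = £186,462.00, so EBT = £448,000 − £186,462.00 = £261,538.00.
After tax at 31%: net income = £261,538.00 × 0.69 = £180,461.22.
EPS = £180,461.22 ÷ 274,000 = £0.66.

£0.66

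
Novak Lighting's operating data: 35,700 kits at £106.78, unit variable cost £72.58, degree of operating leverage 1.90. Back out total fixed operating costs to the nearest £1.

£578,340

Total contribution margin = 35,700 × £34.20 = £1,220,940.00.
DOL = contribution / EBIT, so EBIT = £1,220,940.00 / 1.90 = £642,600.00.
Fixed costs = CM − EBIT = £1,220,940.00 − £642,600.00 = £578,340.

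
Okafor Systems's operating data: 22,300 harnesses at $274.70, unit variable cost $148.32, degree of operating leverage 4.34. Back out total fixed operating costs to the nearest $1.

At 22,300 units, contribution = 22,300 × $126.38 = $2,818,274.00.
DOL = contribution / EBIT, so EBIT = $2,818,274.00 / 4.34 = $649,371.89.
Fixed costs = CM − EBIT = $2,818,274.00 − $649,371.89 = $2,168,902.

$2,168,902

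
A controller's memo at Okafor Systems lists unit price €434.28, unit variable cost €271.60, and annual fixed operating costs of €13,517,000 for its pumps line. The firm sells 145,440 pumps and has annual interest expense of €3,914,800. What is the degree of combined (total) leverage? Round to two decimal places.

Total contribution margin = 145,440 × €162.68 = €23,660,179.20.
EBIT = €23,660,179.20 − €13,517,000 = €10,143,179.20. Interest = €3,914,800.00.
DOL = €23,660,179.20 ÷ €10,143,179.20 = 2.3326; DFL = €10,143,179.20 ÷ €6,228,379.20 = 1.6285.
DCL = DOL × DFL = 2.3326 × 1.6285 = 3.7986.

3.80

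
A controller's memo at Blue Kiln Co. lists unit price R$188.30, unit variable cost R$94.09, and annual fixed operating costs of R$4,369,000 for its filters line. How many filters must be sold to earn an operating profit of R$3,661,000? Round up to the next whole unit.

85,236 filters

Each unit contributes R$188.30 − R$94.09 = R$94.21.
Units = (FC + target) / CM = (R$4,369,000 + R$3,661,000) / R$94.21 = 85,235.11, so 85,236 filters.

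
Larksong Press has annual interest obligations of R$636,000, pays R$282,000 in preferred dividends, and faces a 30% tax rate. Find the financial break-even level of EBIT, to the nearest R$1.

R$1,038,857

Preferred dividends are paid after tax, so their pre-tax equivalent is R$282,000 ÷ (1 − 0.30) = R$402,857.14.
EPS = 0 when EBIT covers interest plus the pre-tax preferred burden: R$636,000 + R$402,857.14 = R$1,038,857.14.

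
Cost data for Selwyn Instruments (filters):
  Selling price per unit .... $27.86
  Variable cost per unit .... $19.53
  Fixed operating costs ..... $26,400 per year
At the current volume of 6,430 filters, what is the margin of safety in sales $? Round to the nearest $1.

$90,844

Unit CM = price − variable cost = $27.86 − $19.53 = $8.33. Break-even units = $26,400 ÷ $8.33 = 3,169.27; break-even revenue = 3,169.27 × $27.86 = $88,295.80.
Current sales = 6,430 × $27.86 = $179,139.80.
Margin of safety = $179,139.80 − $88,295.80 = $90,844.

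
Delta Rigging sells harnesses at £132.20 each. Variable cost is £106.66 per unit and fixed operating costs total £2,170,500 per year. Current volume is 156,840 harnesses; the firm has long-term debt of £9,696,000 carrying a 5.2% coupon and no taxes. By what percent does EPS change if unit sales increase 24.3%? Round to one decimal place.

Total contribution margin = 156,840 × £25.54 = £4,005,693.60.
Subtracting fixed costs: EBIT = £4,005,693.60 − £2,170,500 = £1,835,193.60.
After interest of £504,192.00, pre-tax earnings = £1,331,001.60.
Degree of combined leverage = contribution ÷ (EBIT − I) = £4,005,693.60 ÷ £1,331,001.60 = 3.0095.
%ΔEPS = DCL × %ΔSales = 3.0095 × +24.3% = +73.1%.

+73.1%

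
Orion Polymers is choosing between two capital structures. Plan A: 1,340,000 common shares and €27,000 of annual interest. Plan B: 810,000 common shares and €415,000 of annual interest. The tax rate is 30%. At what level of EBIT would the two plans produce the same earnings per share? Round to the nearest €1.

At indifference, (EBIT − 27,000)(1 − t)/1,340,000 = (EBIT − 415,000)(1 − t)/810,000.
Cancelling (1 − t) and cross-multiplying: 810,000·(EBIT − 27,000) = 1,340,000·(EBIT − 415,000).
Solving, EBIT = (415,000·1,340,000 − 27,000·810,000) / (1,340,000 − 810,000) = 534,230,000,000 / 530,000 = 1,007,981.13.

€1,007,981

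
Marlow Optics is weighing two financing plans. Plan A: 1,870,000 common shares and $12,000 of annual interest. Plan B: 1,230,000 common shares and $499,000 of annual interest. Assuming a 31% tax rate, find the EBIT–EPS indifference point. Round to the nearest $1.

$1,434,953

Set EPS_A = EPS_B: (EBIT − $12,000)(1 − 0.31) ÷ 1,870,000 = (EBIT − $499,000)(1 − 0.31) ÷ 1,230,000.
Cancelling (1 − t) and cross-multiplying: 1,230,000·(EBIT − 12,000) = 1,870,000·(EBIT − 499,000).
Solving, EBIT = (499,000·1,870,000 − 12,000·1,230,000) / (1,870,000 − 1,230,000) = 918,370,000,000 / 640,000 = 1,434,953.12.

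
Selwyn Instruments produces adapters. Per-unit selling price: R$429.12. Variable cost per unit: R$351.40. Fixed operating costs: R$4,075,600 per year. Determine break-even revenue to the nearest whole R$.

R$22,502,850

CM per unit = R$429.12 − R$351.40 = R$77.72; CM ratio = R$77.72 / R$429.12 = 0.1811.
Break-even revenue = fixed costs × price ÷ CM = R$4,075,600 × R$429.12 ÷ R$77.72 = R$22,502,850.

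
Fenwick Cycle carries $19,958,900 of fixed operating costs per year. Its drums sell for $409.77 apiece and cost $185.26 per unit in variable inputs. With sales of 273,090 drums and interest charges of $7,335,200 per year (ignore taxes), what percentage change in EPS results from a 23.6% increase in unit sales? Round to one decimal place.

Contribution at this volume is 273,090 × $224.51 = $61,311,435.90.
Operating income = contribution − fixed costs = $61,311,435.90 − $19,958,900 = $41,352,535.90.
Interest = $7,335,200.00, so EBIT − I = $34,017,335.90.
DCL = total CM / (EBIT − I) = $61,311,435.90 / $34,017,335.90 = 1.8024.
EPS therefore changes by 1.8024 × (+23.6%) = +42.5%.

+42.5%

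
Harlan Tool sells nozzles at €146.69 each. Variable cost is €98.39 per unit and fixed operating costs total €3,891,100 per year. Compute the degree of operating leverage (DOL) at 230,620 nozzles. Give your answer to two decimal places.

1.54

Total contribution margin = 230,620 × €48.30 = €11,138,946.00.
Subtracting fixed costs: EBIT = €11,138,946.00 − €3,891,100 = €7,247,846.00.
Degree of operating leverage = €11,138,946.00 / €7,247,846.00 = 1.5369.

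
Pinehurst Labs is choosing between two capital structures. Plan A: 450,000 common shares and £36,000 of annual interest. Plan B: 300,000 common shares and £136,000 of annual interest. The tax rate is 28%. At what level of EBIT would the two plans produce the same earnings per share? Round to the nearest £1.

£336,000

At indifference, (EBIT − 36,000)(1 − t)/450,000 = (EBIT − 136,000)(1 − t)/300,000.
The (1 − t) factor cancels: (EBIT − 36,000) × 300,000 = (EBIT − 136,000) × 450,000.
Solving, EBIT = (136,000·450,000 − 36,000·300,000) / (450,000 − 300,000) = 50,400,000,000 / 150,000 = 336,000.00.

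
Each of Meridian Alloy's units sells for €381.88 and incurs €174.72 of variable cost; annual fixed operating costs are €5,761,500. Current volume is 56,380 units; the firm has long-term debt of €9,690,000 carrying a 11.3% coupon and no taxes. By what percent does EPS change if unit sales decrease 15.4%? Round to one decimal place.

-37.3%

At 56,380 units, contribution = 56,380 × €207.16 = €11,679,680.80.
Operating income = contribution − fixed costs = €11,679,680.80 − €5,761,500 = €5,918,180.80.
Interest = €1,094,970.00, so EBIT − I = €4,823,210.80.
DCL = total CM / (EBIT − I) = €11,679,680.80 / €4,823,210.80 = 2.4216.
EPS therefore changes by 2.4216 × (-15.4%) = -37.3%.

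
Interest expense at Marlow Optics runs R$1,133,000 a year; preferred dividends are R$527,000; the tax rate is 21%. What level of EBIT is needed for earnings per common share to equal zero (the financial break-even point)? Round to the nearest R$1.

Preferred dividends are paid after tax, so their pre-tax equivalent is R$527,000 ÷ (1 − 0.21) = R$667,088.61.
EPS = 0 when EBIT covers interest plus the pre-tax preferred burden: R$1,133,000 + R$667,088.61 = R$1,800,088.61.

R$1,800,089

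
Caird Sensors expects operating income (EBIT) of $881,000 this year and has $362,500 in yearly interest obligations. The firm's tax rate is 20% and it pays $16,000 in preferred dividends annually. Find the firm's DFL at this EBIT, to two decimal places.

Interest = $362,500.00.
Preferred dividends grossed up pre-tax: $16,000 / (1 − 0.20) = $20,000.00.
DFL = EBIT ÷ [EBIT − I − D_p/(1−t)] = $881,000 ÷ [$881,000 − $362,500.00 − $20,000.00] = $881,000 ÷ $498,500.00 = 1.7673.

1.77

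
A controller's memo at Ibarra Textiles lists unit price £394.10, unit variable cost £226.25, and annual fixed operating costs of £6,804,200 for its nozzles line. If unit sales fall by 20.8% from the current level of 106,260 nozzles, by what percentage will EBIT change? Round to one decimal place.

At 106,260 units, contribution = 106,260 × £167.85 = £17,835,741.00.
Subtracting fixed costs: EBIT = £17,835,741.00 − £6,804,200 = £11,031,541.00.
Degree of operating leverage = £17,835,741.00 / £11,031,541.00 = 1.6168.
Operating income changes by 1.6168 × -20.8% = -33.6%.

-33.6%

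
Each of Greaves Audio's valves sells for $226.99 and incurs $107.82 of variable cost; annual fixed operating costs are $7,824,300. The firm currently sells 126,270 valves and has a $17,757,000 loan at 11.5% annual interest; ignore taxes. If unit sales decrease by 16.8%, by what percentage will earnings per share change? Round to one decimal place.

-48.8%

Total contribution margin = 126,270 × $119.17 = $15,047,595.90.
Subtracting fixed costs: EBIT = $15,047,595.90 − $7,824,300 = $7,223,295.90.
After interest of $2,042,055.00, pre-tax earnings = $5,181,240.90.
Degree of combined leverage = contribution ÷ (EBIT − I) = $15,047,595.90 ÷ $5,181,240.90 = 2.9042.
%ΔEPS = DCL × %ΔSales = 2.9042 × -16.8% = -48.8%.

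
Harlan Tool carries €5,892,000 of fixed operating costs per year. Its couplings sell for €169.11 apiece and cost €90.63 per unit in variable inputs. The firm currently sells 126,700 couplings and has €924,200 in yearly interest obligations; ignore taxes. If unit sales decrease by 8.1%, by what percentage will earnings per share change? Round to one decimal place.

-25.8%

Total contribution margin = 126,700 × €78.48 = €9,943,416.00.
Subtracting fixed costs: EBIT = €9,943,416.00 − €5,892,000 = €4,051,416.00.
Interest = €924,200.00, so EBIT − I = €3,127,216.00.
Degree of combined leverage = contribution ÷ (EBIT − I) = €9,943,416.00 ÷ €3,127,216.00 = 3.1796.
EPS therefore changes by 3.1796 × (-8.1%) = -25.8%.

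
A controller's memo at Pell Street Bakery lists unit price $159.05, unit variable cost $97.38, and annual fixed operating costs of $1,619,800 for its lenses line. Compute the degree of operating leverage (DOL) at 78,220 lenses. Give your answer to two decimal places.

Total contribution margin = 78,220 × $61.67 = $4,823,827.40.
Subtracting fixed costs: EBIT = $4,823,827.40 − $1,619,800 = $3,204,027.40.
DOL = contribution ÷ EBIT = $4,823,827.40 ÷ $3,204,027.40 = 1.5056.

1.51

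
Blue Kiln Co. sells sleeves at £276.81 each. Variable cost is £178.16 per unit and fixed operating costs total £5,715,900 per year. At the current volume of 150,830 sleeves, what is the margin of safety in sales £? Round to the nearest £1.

Each unit contributes £276.81 − £178.16 = £98.65. Break-even units = £5,715,900 ÷ £98.65 = 57,941.21; break-even revenue = 57,941.21 × £276.81 = £16,038,705.31.
Current sales = 150,830 × £276.81 = £41,751,252.30.
Margin of safety = £41,751,252.30 − £16,038,705.31 = £25,712,547.

£25,712,547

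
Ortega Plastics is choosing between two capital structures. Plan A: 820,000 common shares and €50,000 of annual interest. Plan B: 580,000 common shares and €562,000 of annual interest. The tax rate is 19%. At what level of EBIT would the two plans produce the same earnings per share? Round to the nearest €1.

Set EPS_A = EPS_B: (EBIT − €50,000)(1 − 0.19) ÷ 820,000 = (EBIT − €562,000)(1 − 0.19) ÷ 580,000.
Cancelling (1 − t) and cross-multiplying: 580,000·(EBIT − 50,000) = 820,000·(EBIT − 562,000).
EBIT × (820,000 − 580,000) = 562,000 × 820,000 − 50,000 × 580,000 = 431,840,000,000, so EBIT = 431,840,000,000 ÷ 240,000 = 1,799,333.33.

€1,799,333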